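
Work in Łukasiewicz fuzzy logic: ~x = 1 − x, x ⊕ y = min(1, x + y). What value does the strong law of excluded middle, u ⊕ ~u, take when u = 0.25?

1.00

~u = 1 − 0.25 = 0.75
u ⊕ ~u = min(1, 0.25 + 0.75) = min(1, 1.00) = 1.00
(As expected: always 1 in Ł∞ since a ⊕ (1−a) = 1.)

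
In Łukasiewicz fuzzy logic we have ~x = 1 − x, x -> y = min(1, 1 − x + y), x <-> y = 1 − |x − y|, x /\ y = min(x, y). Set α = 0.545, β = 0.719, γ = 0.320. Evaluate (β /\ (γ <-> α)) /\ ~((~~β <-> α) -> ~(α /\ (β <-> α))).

γ <-> α = 1 − |0.320 − 0.545| = 1 − 0.225 = 0.775
β /\ (γ <-> α) = min(0.719, 0.775) = 0.719
~β = 1 − 0.719 = 0.281
~~β = 1 − 0.281 = 0.719
~~β <-> α = 1 − |0.719 − 0.545| = 1 − 0.174 = 0.826
β <-> α = 1 − |0.719 − 0.545| = 1 − 0.174 = 0.826
α /\ (β <-> α) = min(0.545, 0.826) = 0.545
~(α /\ (β <-> α)) = 1 − 0.545 = 0.455
(~~β <-> α) -> ~(α /\ (β <-> α)) = min(1, 1 − 0.826 + 0.455) = min(1, 0.629) = 0.629
~((~~β <-> α) -> ~(α /\ (β <-> α))) = 1 − 0.629 = 0.371
(β /\ (γ <-> α)) /\ ~((~~β <-> α) -> ~(α /\ (β <-> α))) = min(0.719, 0.371) = 0.371

0.371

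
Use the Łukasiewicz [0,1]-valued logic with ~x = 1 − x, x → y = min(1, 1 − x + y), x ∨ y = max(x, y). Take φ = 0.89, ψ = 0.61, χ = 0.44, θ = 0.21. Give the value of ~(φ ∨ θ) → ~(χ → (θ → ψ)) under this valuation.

φ ∨ θ = max(0.89, 0.21) = 0.89
~(φ ∨ θ) = 1 − 0.89 = 0.11
θ → ψ = min(1, 1 − 0.21 + 0.61) = min(1, 1.40) = 1.00
χ → (θ → ψ) = min(1, 1 − 0.44 + 1.00) = min(1, 1.56) = 1.00
~(χ → (θ → ψ)) = 1 − 1.00 = 0.00
~(φ ∨ θ) → ~(χ → (θ → ψ)) = min(1, 1 − 0.11 + 0.00) = min(1, 0.89) = 0.89

0.89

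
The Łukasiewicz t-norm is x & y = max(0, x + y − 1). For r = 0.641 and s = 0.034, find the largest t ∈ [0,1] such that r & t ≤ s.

The residuum of the Łukasiewicz t-norm gives the supremum: min(1, 1 − 0.641 + 0.034).
1 − 0.641 + 0.034 = 0.393, so t = min(1, 0.393) = 0.393.
Check: 0.641 & 0.393 = max(0, 0.034) = 0.034 ≤ 0.034.

0.393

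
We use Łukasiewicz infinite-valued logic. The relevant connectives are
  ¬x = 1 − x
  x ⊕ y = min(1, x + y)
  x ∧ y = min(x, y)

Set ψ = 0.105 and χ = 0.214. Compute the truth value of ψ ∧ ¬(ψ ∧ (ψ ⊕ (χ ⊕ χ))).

0.105

χ ⊕ χ = min(1, 0.214 + 0.214) = min(1, 0.428) = 0.428
ψ ⊕ (χ ⊕ χ) = min(1, 0.105 + 0.428) = min(1, 0.533) = 0.533
ψ ∧ (ψ ⊕ (χ ⊕ χ)) = min(0.105, 0.533) = 0.105
¬(ψ ∧ (ψ ⊕ (χ ⊕ χ))) = 1 − 0.105 = 0.895
ψ ∧ ¬(ψ ∧ (ψ ⊕ (χ ⊕ χ))) = min(0.105, 0.895) = 0.105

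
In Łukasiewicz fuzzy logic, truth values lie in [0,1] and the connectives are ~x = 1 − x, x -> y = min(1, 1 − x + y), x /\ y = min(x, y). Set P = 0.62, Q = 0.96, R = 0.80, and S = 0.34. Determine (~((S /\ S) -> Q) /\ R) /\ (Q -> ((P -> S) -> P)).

0.00

S /\ S = min(0.34, 0.34) = 0.34
(S /\ S) -> Q = min(1, 1 − 0.34 + 0.96) = min(1, 1.62) = 1.00
~((S /\ S) -> Q) = 1 − 1.00 = 0.00
~((S /\ S) -> Q) /\ R = min(0.00, 0.80) = 0.00
P -> S = min(1, 1 − 0.62 + 0.34) = min(1, 0.72) = 0.72
(P -> S) -> P = min(1, 1 − 0.72 + 0.62) = min(1, 0.90) = 0.90
Q -> ((P -> S) -> P) = min(1, 1 − 0.96 + 0.90) = min(1, 0.94) = 0.94
(~((S /\ S) -> Q) /\ R) /\ (Q -> ((P -> S) -> P)) = min(0.00, 0.94) = 0.00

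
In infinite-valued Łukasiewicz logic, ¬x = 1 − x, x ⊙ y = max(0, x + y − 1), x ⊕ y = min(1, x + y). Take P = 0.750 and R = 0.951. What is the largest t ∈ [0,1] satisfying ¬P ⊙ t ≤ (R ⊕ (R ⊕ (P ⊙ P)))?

1.000

¬P = 1 − 0.750 = 0.250
So the left factor is ¬P = 0.250.
P ⊙ P = max(0, 0.750 + 0.750 − 1) = max(0, 0.500) = 0.500
R ⊕ (P ⊙ P) = min(1, 0.951 + 0.500) = min(1, 1.451) = 1.000
R ⊕ (R ⊕ (P ⊙ P)) = min(1, 0.951 + 1.000) = min(1, 1.951) = 1.000
So the right-hand bound is R ⊕ (R ⊕ (P ⊙ P)) = 1.000.
The residuum of the Łukasiewicz t-norm gives the supremum: min(1, 1 − 0.250 + 1.000).
1 − 0.250 + 1.000 = 1.750, so t = min(1, 1.750) = 1.000.
Check: 0.250 ⊙ 1.000 = max(0, 0.250) = 0.250 ≤ 1.000.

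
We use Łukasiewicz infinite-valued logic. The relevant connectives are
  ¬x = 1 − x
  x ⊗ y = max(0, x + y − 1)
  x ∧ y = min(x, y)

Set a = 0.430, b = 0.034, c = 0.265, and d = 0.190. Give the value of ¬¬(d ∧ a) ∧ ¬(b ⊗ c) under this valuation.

d ∧ a = min(0.190, 0.430) = 0.190
¬(d ∧ a) = 1 − 0.190 = 0.810
¬¬(d ∧ a) = 1 − 0.810 = 0.190
b ⊗ c = max(0, 0.034 + 0.265 − 1) = max(0, -0.701) = 0.000
¬(b ⊗ c) = 1 − 0.000 = 1.000
¬¬(d ∧ a) ∧ ¬(b ⊗ c) = min(0.190, 1.000) = 0.190

0.190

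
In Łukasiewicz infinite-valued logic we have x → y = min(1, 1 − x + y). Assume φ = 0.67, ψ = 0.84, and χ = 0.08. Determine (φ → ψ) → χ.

0.08

φ → ψ = min(1, 1 − 0.67 + 0.84) = min(1, 1.17) = 1.00
(φ → ψ) → χ = min(1, 1 − 1.00 + 0.08) = min(1, 0.08) = 0.08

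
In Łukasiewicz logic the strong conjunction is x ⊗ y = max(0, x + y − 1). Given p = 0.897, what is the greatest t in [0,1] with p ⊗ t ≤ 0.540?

0.643

The residuum of the Łukasiewicz t-norm gives the supremum: min(1, 1 − 0.897 + 0.540).
1 − 0.897 + 0.540 = 0.643, so t = min(1, 0.643) = 0.643.
Check: 0.897 ⊗ 0.643 = max(0, 0.540) = 0.540 ≤ 0.540.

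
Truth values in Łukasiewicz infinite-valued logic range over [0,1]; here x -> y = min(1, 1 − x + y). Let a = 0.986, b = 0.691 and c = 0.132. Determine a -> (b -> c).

b -> c = min(1, 1 − 0.691 + 0.132) = min(1, 0.441) = 0.441
a -> (b -> c) = min(1, 1 − 0.986 + 0.441) = min(1, 0.455) = 0.455

0.455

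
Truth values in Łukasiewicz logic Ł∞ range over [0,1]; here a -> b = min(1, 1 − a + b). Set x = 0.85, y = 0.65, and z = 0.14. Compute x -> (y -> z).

y -> z = min(1, 1 − 0.65 + 0.14) = min(1, 0.49) = 0.49
x -> (y -> z) = min(1, 1 − 0.85 + 0.49) = min(1, 0.64) = 0.64

0.64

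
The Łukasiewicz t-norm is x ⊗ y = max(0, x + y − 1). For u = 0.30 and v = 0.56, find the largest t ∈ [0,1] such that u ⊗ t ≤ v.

The residuum of the Łukasiewicz t-norm gives the supremum: min(1, 1 − 0.30 + 0.56).
1 − 0.30 + 0.56 = 1.26, so t = min(1, 1.26) = 1.00.
Check: 0.30 ⊗ 1.00 = max(0, 0.30) = 0.30 ≤ 0.56.

1.00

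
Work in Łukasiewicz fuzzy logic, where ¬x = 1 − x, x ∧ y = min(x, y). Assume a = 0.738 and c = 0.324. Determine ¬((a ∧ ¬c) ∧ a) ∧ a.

0.324

¬c = 1 − 0.324 = 0.676
a ∧ ¬c = min(0.738, 0.676) = 0.676
(a ∧ ¬c) ∧ a = min(0.676, 0.738) = 0.676
¬((a ∧ ¬c) ∧ a) = 1 − 0.676 = 0.324
¬((a ∧ ¬c) ∧ a) ∧ a = min(0.324, 0.738) = 0.324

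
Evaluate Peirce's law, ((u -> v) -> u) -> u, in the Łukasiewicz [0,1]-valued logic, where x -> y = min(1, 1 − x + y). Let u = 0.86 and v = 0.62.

0.86

u -> v = min(1, 1 − 0.86 + 0.62) = min(1, 0.76) = 0.76
(u -> v) -> u = min(1, 1 − 0.76 + 0.86) = min(1, 1.10) = 1.00
((u -> v) -> u) -> u = min(1, 1 − 1.00 + 0.86) = min(1, 0.86) = 0.86
(The value 0.86 < 1 shows this instance is not satisfied; not a Ł∞-tautology in general.)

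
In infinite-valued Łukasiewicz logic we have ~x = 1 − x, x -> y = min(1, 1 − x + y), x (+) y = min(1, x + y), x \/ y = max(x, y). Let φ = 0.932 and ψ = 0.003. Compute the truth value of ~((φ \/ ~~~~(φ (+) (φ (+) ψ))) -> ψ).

0.997

φ (+) ψ = min(1, 0.932 + 0.003) = min(1, 0.935) = 0.935
φ (+) (φ (+) ψ) = min(1, 0.932 + 0.935) = min(1, 1.867) = 1.000
~(φ (+) (φ (+) ψ)) = 1 − 1.000 = 0.000
~~(φ (+) (φ (+) ψ)) = 1 − 0.000 = 1.000
~~~(φ (+) (φ (+) ψ)) = 1 − 1.000 = 0.000
~~~~(φ (+) (φ (+) ψ)) = 1 − 0.000 = 1.000
φ \/ ~~~~(φ (+) (φ (+) ψ)) = max(0.932, 1.000) = 1.000
(φ \/ ~~~~(φ (+) (φ (+) ψ))) -> ψ = min(1, 1 − 1.000 + 0.003) = min(1, 0.003) = 0.003
~((φ \/ ~~~~(φ (+) (φ (+) ψ))) -> ψ) = 1 − 0.003 = 0.997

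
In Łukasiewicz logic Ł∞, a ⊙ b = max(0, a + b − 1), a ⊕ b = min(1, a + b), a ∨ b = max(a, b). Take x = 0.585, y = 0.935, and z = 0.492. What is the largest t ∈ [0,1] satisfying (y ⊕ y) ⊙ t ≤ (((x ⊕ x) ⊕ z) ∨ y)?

y ⊕ y = min(1, 0.935 + 0.935) = min(1, 1.870) = 1.000
So the left factor is y ⊕ y = 1.000.
x ⊕ x = min(1, 0.585 + 0.585) = min(1, 1.170) = 1.000
(x ⊕ x) ⊕ z = min(1, 1.000 + 0.492) = min(1, 1.492) = 1.000
((x ⊕ x) ⊕ z) ∨ y = max(1.000, 0.935) = 1.000
So the right-hand bound is ((x ⊕ x) ⊕ z) ∨ y = 1.000.
The residuum of the Łukasiewicz t-norm gives the supremum: min(1, 1 − 1.000 + 1.000).
1 − 1.000 + 1.000 = 1.000, so t = min(1, 1.000) = 1.000.
Check: 1.000 ⊙ 1.000 = max(0, 1.000) = 1.000 ≤ 1.000.

1.000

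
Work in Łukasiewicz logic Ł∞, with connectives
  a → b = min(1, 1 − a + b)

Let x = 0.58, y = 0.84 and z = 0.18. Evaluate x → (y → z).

0.76

y → z = min(1, 1 − 0.84 + 0.18) = min(1, 0.34) = 0.34
x → (y → z) = min(1, 1 − 0.58 + 0.34) = min(1, 0.76) = 0.76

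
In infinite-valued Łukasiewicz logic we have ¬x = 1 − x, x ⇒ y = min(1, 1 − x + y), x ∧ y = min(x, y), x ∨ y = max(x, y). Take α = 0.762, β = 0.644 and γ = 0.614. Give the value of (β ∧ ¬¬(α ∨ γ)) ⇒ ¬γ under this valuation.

0.742

α ∨ γ = max(0.762, 0.614) = 0.762
¬(α ∨ γ) = 1 − 0.762 = 0.238
¬¬(α ∨ γ) = 1 − 0.238 = 0.762
β ∧ ¬¬(α ∨ γ) = min(0.644, 0.762) = 0.644
¬γ = 1 − 0.614 = 0.386
(β ∧ ¬¬(α ∨ γ)) ⇒ ¬γ = min(1, 1 − 0.644 + 0.386) = min(1, 0.742) = 0.742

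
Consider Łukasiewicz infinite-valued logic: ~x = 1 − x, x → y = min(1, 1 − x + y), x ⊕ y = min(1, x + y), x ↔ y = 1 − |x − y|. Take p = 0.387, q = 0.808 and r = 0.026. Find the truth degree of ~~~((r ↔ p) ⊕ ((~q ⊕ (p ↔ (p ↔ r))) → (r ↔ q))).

0.083

r ↔ p = 1 − |0.026 − 0.387| = 1 − 0.361 = 0.639
~q = 1 − 0.808 = 0.192
p ↔ r = 1 − |0.387 − 0.026| = 1 − 0.361 = 0.639
p ↔ (p ↔ r) = 1 − |0.387 − 0.639| = 1 − 0.252 = 0.748
~q ⊕ (p ↔ (p ↔ r)) = min(1, 0.192 + 0.748) = min(1, 0.940) = 0.940
r ↔ q = 1 − |0.026 − 0.808| = 1 − 0.782 = 0.218
(~q ⊕ (p ↔ (p ↔ r))) → (r ↔ q) = min(1, 1 − 0.940 + 0.218) = min(1, 0.278) = 0.278
(r ↔ p) ⊕ ((~q ⊕ (p ↔ (p ↔ r))) → (r ↔ q)) = min(1, 0.639 + 0.278) = min(1, 0.917) = 0.917
~((r ↔ p) ⊕ ((~q ⊕ (p ↔ (p ↔ r))) → (r ↔ q))) = 1 − 0.917 = 0.083
~~((r ↔ p) ⊕ ((~q ⊕ (p ↔ (p ↔ r))) → (r ↔ q))) = 1 − 0.083 = 0.917
~~~((r ↔ p) ⊕ ((~q ⊕ (p ↔ (p ↔ r))) → (r ↔ q))) = 1 − 0.917 = 0.083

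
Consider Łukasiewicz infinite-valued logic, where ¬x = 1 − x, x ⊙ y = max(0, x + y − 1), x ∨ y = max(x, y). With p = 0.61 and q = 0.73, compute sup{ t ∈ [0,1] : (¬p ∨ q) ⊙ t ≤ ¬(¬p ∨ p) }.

0.66

¬p = 1 − 0.61 = 0.39
¬p ∨ q = max(0.39, 0.73) = 0.73
So the left factor is ¬p ∨ q = 0.73.
¬p ∨ p = max(0.39, 0.61) = 0.61
¬(¬p ∨ p) = 1 − 0.61 = 0.39
So the right-hand bound is ¬(¬p ∨ p) = 0.39.
The residuum of the Łukasiewicz t-norm gives the supremum: min(1, 1 − 0.73 + 0.39).
1 − 0.73 + 0.39 = 0.66, so t = min(1, 0.66) = 0.66.
Check: 0.73 ⊙ 0.66 = max(0, 0.39) = 0.39 ≤ 0.39.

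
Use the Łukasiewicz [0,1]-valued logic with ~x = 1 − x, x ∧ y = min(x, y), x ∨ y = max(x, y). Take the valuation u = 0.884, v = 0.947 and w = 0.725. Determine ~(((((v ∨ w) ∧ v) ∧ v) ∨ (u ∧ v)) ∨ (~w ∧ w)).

v ∨ w = max(0.947, 0.725) = 0.947
(v ∨ w) ∧ v = min(0.947, 0.947) = 0.947
((v ∨ w) ∧ v) ∧ v = min(0.947, 0.947) = 0.947
u ∧ v = min(0.884, 0.947) = 0.884
(((v ∨ w) ∧ v) ∧ v) ∨ (u ∧ v) = max(0.947, 0.884) = 0.947
~w = 1 − 0.725 = 0.275
~w ∧ w = min(0.275, 0.725) = 0.275
((((v ∨ w) ∧ v) ∧ v) ∨ (u ∧ v)) ∨ (~w ∧ w) = max(0.947, 0.275) = 0.947
~(((((v ∨ w) ∧ v) ∧ v) ∨ (u ∧ v)) ∨ (~w ∧ w)) = 1 − 0.947 = 0.053

0.053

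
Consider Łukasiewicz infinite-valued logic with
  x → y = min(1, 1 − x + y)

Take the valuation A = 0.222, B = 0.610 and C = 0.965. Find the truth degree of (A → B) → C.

0.965

A → B = min(1, 1 − 0.222 + 0.610) = min(1, 1.388) = 1.000
(A → B) → C = min(1, 1 − 1.000 + 0.965) = min(1, 0.965) = 0.965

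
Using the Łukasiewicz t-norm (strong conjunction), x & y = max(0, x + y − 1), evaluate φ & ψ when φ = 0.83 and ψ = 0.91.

0.74

φ & ψ = max(0, 0.83 + 0.91 − 1) = max(0, 0.74) = 0.74
For comparison, the Gödel (minimum) t-norm min(x, y) would give 0.83.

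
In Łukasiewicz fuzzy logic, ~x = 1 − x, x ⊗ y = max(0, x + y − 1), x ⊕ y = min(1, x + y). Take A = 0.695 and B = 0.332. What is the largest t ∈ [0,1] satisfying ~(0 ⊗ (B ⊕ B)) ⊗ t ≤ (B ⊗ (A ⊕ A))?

B ⊕ B = min(1, 0.332 + 0.332) = min(1, 0.664) = 0.664
0 ⊗ (B ⊕ B) = max(0, 0.000 + 0.664 − 1) = max(0, -0.336) = 0.000
~(0 ⊗ (B ⊕ B)) = 1 − 0.000 = 1.000
So the left factor is ~(0 ⊗ (B ⊕ B)) = 1.000.
A ⊕ A = min(1, 0.695 + 0.695) = min(1, 1.390) = 1.000
B ⊗ (A ⊕ A) = max(0, 0.332 + 1.000 − 1) = max(0, 0.332) = 0.332
So the right-hand bound is B ⊗ (A ⊕ A) = 0.332.
The residuum of the Łukasiewicz t-norm gives the supremum: min(1, 1 − 1.000 + 0.332).
1 − 1.000 + 0.332 = 0.332, so t = min(1, 0.332) = 0.332.
Check: 1.000 ⊗ 0.332 = max(0, 0.332) = 0.332 ≤ 0.332.

0.332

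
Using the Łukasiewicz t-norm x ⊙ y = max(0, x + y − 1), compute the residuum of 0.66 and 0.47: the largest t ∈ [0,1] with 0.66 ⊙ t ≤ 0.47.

The residuum of the Łukasiewicz t-norm gives the supremum: min(1, 1 − 0.66 + 0.47).
1 − 0.66 + 0.47 = 0.81, so t = min(1, 0.81) = 0.81.
Check: 0.66 ⊙ 0.81 = max(0, 0.47) = 0.47 ≤ 0.47.

0.81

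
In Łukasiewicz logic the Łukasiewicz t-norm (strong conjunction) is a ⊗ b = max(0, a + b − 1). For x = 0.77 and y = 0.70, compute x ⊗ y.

0.47

x ⊗ y = max(0, 0.77 + 0.70 − 1) = max(0, 0.47) = 0.47
For comparison, the Gödel (minimum) t-norm min(a, b) would give 0.70.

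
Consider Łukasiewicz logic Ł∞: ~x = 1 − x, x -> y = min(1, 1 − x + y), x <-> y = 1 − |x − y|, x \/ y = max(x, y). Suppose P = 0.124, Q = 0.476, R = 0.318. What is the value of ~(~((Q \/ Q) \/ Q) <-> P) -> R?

Q \/ Q = max(0.476, 0.476) = 0.476
(Q \/ Q) \/ Q = max(0.476, 0.476) = 0.476
~((Q \/ Q) \/ Q) = 1 − 0.476 = 0.524
~((Q \/ Q) \/ Q) <-> P = 1 − |0.524 − 0.124| = 1 − 0.400 = 0.600
~(~((Q \/ Q) \/ Q) <-> P) = 1 − 0.600 = 0.400
~(~((Q \/ Q) \/ Q) <-> P) -> R = min(1, 1 − 0.400 + 0.318) = min(1, 0.918) = 0.918

0.918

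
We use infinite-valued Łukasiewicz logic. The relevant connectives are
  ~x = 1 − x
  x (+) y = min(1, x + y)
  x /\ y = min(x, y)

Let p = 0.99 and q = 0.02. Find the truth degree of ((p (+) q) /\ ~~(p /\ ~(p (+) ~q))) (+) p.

0.99

p (+) q = min(1, 0.99 + 0.02) = min(1, 1.01) = 1.00
~q = 1 − 0.02 = 0.98
p (+) ~q = min(1, 0.99 + 0.98) = min(1, 1.97) = 1.00
~(p (+) ~q) = 1 − 1.00 = 0.00
p /\ ~(p (+) ~q) = min(0.99, 0.00) = 0.00
~(p /\ ~(p (+) ~q)) = 1 − 0.00 = 1.00
~~(p /\ ~(p (+) ~q)) = 1 − 1.00 = 0.00
(p (+) q) /\ ~~(p /\ ~(p (+) ~q)) = min(1.00, 0.00) = 0.00
((p (+) q) /\ ~~(p /\ ~(p (+) ~q))) (+) p = min(1, 0.00 + 0.99) = min(1, 0.99) = 0.99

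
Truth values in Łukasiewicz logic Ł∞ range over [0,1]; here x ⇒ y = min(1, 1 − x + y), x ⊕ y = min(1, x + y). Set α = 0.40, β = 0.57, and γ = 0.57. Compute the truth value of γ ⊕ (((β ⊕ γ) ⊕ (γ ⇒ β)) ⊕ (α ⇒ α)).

1.00

β ⊕ γ = min(1, 0.57 + 0.57) = min(1, 1.14) = 1.00
γ ⇒ β = min(1, 1 − 0.57 + 0.57) = min(1, 1.00) = 1.00
(β ⊕ γ) ⊕ (γ ⇒ β) = min(1, 1.00 + 1.00) = min(1, 2.00) = 1.00
α ⇒ α = min(1, 1 − 0.40 + 0.40) = min(1, 1.00) = 1.00
((β ⊕ γ) ⊕ (γ ⇒ β)) ⊕ (α ⇒ α) = min(1, 1.00 + 1.00) = min(1, 2.00) = 1.00
γ ⊕ (((β ⊕ γ) ⊕ (γ ⇒ β)) ⊕ (α ⇒ α)) = min(1, 0.57 + 1.00) = min(1, 1.57) = 1.00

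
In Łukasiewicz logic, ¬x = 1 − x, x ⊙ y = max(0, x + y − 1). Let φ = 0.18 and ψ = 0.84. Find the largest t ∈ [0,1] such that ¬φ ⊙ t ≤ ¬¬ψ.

¬φ = 1 − 0.18 = 0.82
So the left factor is ¬φ = 0.82.
¬ψ = 1 − 0.84 = 0.16
¬¬ψ = 1 − 0.16 = 0.84
So the right-hand bound is ¬¬ψ = 0.84.
The residuum of the Łukasiewicz t-norm gives the supremum: min(1, 1 − 0.82 + 0.84).
1 − 0.82 + 0.84 = 1.02, so t = min(1, 1.02) = 1.00.
Check: 0.82 ⊙ 1.00 = max(0, 0.82) = 0.82 ≤ 0.84.

1.00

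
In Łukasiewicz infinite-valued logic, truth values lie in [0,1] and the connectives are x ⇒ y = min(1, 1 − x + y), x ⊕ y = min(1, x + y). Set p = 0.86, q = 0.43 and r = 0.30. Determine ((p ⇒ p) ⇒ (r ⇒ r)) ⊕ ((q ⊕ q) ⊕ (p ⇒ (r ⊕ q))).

p ⇒ p = min(1, 1 − 0.86 + 0.86) = min(1, 1.00) = 1.00
r ⇒ r = min(1, 1 − 0.30 + 0.30) = min(1, 1.00) = 1.00
(p ⇒ p) ⇒ (r ⇒ r) = min(1, 1 − 1.00 + 1.00) = min(1, 1.00) = 1.00
q ⊕ q = min(1, 0.43 + 0.43) = min(1, 0.86) = 0.86
r ⊕ q = min(1, 0.30 + 0.43) = min(1, 0.73) = 0.73
p ⇒ (r ⊕ q) = min(1, 1 − 0.86 + 0.73) = min(1, 0.87) = 0.87
(q ⊕ q) ⊕ (p ⇒ (r ⊕ q)) = min(1, 0.86 + 0.87) = min(1, 1.73) = 1.00
((p ⇒ p) ⇒ (r ⇒ r)) ⊕ ((q ⊕ q) ⊕ (p ⇒ (r ⊕ q))) = min(1, 1.00 + 1.00) = min(1, 2.00) = 1.00

1.00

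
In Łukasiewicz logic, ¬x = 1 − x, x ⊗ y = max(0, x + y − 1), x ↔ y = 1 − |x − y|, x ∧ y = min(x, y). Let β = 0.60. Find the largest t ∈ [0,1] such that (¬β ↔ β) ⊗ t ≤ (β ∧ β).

0.80

¬β = 1 − 0.60 = 0.40
¬β ↔ β = 1 − |0.40 − 0.60| = 1 − 0.20 = 0.80
So the left factor is ¬β ↔ β = 0.80.
β ∧ β = min(0.60, 0.60) = 0.60
So the right-hand bound is β ∧ β = 0.60.
The residuum of the Łukasiewicz t-norm gives the supremum: min(1, 1 − 0.80 + 0.60).
1 − 0.80 + 0.60 = 0.80, so t = min(1, 0.80) = 0.80.
Check: 0.80 ⊗ 0.80 = max(0, 0.60) = 0.60 ≤ 0.60.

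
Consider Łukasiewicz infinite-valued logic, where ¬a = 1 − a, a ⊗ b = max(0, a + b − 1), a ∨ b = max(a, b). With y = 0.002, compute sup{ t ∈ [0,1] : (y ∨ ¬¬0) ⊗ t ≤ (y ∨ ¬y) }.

1.000

¬0 = 1 − 0.000 = 1.000
¬¬0 = 1 − 1.000 = 0.000
y ∨ ¬¬0 = max(0.002, 0.000) = 0.002
So the left factor is y ∨ ¬¬0 = 0.002.
¬y = 1 − 0.002 = 0.998
y ∨ ¬y = max(0.002, 0.998) = 0.998
So the right-hand bound is y ∨ ¬y = 0.998.
The residuum of the Łukasiewicz t-norm gives the supremum: min(1, 1 − 0.002 + 0.998).
1 − 0.002 + 0.998 = 1.996, so t = min(1, 1.996) = 1.000.
Check: 0.002 ⊗ 1.000 = max(0, 0.002) = 0.002 ≤ 0.998.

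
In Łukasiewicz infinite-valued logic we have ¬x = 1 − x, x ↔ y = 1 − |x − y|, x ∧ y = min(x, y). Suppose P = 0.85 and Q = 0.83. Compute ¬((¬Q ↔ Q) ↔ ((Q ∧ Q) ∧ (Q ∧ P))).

0.49

¬Q = 1 − 0.83 = 0.17
¬Q ↔ Q = 1 − |0.17 − 0.83| = 1 − 0.66 = 0.34
Q ∧ Q = min(0.83, 0.83) = 0.83
Q ∧ P = min(0.83, 0.85) = 0.83
(Q ∧ Q) ∧ (Q ∧ P) = min(0.83, 0.83) = 0.83
(¬Q ↔ Q) ↔ ((Q ∧ Q) ∧ (Q ∧ P)) = 1 − |0.34 − 0.83| = 1 − 0.49 = 0.51
¬((¬Q ↔ Q) ↔ ((Q ∧ Q) ∧ (Q ∧ P))) = 1 − 0.51 = 0.49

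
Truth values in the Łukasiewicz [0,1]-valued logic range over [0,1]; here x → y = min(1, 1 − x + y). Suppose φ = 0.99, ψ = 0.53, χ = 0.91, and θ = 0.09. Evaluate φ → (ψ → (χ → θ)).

χ → θ = min(1, 1 − 0.91 + 0.09) = min(1, 0.18) = 0.18
ψ → (χ → θ) = min(1, 1 − 0.53 + 0.18) = min(1, 0.65) = 0.65
φ → (ψ → (χ → θ)) = min(1, 1 − 0.99 + 0.65) = min(1, 0.66) = 0.66

0.66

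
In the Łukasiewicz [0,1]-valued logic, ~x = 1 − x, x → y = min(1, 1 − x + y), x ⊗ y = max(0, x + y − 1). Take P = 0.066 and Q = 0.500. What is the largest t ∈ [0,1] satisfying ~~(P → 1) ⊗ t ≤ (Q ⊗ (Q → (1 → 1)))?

0.500

P → 1 = min(1, 1 − 0.066 + 1.000) = min(1, 1.934) = 1.000
~(P → 1) = 1 − 1.000 = 0.000
~~(P → 1) = 1 − 0.000 = 1.000
So the left factor is ~~(P → 1) = 1.000.
1 → 1 = min(1, 1 − 1.000 + 1.000) = min(1, 1.000) = 1.000
Q → (1 → 1) = min(1, 1 − 0.500 + 1.000) = min(1, 1.500) = 1.000
Q ⊗ (Q → (1 → 1)) = max(0, 0.500 + 1.000 − 1) = max(0, 0.500) = 0.500
So the right-hand bound is Q ⊗ (Q → (1 → 1)) = 0.500.
The residuum of the Łukasiewicz t-norm gives the supremum: min(1, 1 − 1.000 + 0.500).
1 − 1.000 + 0.500 = 0.500, so t = min(1, 0.500) = 0.500.
Check: 1.000 ⊗ 0.500 = max(0, 0.500) = 0.500 ≤ 0.500.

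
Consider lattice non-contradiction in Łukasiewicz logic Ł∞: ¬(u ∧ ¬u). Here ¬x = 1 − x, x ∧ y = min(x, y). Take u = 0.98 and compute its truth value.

¬u = 1 − 0.98 = 0.02
u ∧ ¬u = min(0.98, 0.02) = 0.02
¬(u ∧ ¬u) = 1 − 0.02 = 0.98
(The value 0.98 < 1 shows this instance is not satisfied; not a Ł∞-tautology — its value is 1 − min(a, 1−a).)

0.98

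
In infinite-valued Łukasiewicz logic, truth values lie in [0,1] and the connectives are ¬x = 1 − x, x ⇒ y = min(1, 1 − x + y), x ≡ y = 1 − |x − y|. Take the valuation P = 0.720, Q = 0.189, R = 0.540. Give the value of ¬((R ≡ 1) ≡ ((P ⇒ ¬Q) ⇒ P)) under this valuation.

R ≡ 1 = 1 − |0.540 − 1.000| = 1 − 0.460 = 0.540
¬Q = 1 − 0.189 = 0.811
P ⇒ ¬Q = min(1, 1 − 0.720 + 0.811) = min(1, 1.091) = 1.000
(P ⇒ ¬Q) ⇒ P = min(1, 1 − 1.000 + 0.720) = min(1, 0.720) = 0.720
(R ≡ 1) ≡ ((P ⇒ ¬Q) ⇒ P) = 1 − |0.540 − 0.720| = 1 − 0.180 = 0.820
¬((R ≡ 1) ≡ ((P ⇒ ¬Q) ⇒ P)) = 1 − 0.820 = 0.180

0.180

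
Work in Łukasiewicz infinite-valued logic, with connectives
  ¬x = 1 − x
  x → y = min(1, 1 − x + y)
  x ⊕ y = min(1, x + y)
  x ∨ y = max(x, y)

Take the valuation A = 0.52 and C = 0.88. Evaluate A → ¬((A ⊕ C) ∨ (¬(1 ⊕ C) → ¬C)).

0.48

A ⊕ C = min(1, 0.52 + 0.88) = min(1, 1.40) = 1.00
1 ⊕ C = min(1, 1.00 + 0.88) = min(1, 1.88) = 1.00
¬(1 ⊕ C) = 1 − 1.00 = 0.00
¬C = 1 − 0.88 = 0.12
¬(1 ⊕ C) → ¬C = min(1, 1 − 0.00 + 0.12) = min(1, 1.12) = 1.00
(A ⊕ C) ∨ (¬(1 ⊕ C) → ¬C) = max(1.00, 1.00) = 1.00
¬((A ⊕ C) ∨ (¬(1 ⊕ C) → ¬C)) = 1 − 1.00 = 0.00
A → ¬((A ⊕ C) ∨ (¬(1 ⊕ C) → ¬C)) = min(1, 1 − 0.52 + 0.00) = min(1, 0.48) = 0.48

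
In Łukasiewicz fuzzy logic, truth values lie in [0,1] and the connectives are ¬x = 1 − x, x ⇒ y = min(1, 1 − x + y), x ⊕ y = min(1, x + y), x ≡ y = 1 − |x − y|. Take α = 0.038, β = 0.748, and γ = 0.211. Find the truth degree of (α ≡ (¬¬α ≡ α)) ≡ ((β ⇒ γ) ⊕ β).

¬α = 1 − 0.038 = 0.962
¬¬α = 1 − 0.962 = 0.038
¬¬α ≡ α = 1 − |0.038 − 0.038| = 1 − 0.000 = 1.000
α ≡ (¬¬α ≡ α) = 1 − |0.038 − 1.000| = 1 − 0.962 = 0.038
β ⇒ γ = min(1, 1 − 0.748 + 0.211) = min(1, 0.463) = 0.463
(β ⇒ γ) ⊕ β = min(1, 0.463 + 0.748) = min(1, 1.211) = 1.000
(α ≡ (¬¬α ≡ α)) ≡ ((β ⇒ γ) ⊕ β) = 1 − |0.038 − 1.000| = 1 − 0.962 = 0.038

0.038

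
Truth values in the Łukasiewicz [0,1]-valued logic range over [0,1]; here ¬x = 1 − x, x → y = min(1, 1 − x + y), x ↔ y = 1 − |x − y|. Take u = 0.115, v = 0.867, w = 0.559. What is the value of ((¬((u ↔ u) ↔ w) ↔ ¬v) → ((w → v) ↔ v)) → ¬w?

0.441

u ↔ u = 1 − |0.115 − 0.115| = 1 − 0.000 = 1.000
(u ↔ u) ↔ w = 1 − |1.000 − 0.559| = 1 − 0.441 = 0.559
¬((u ↔ u) ↔ w) = 1 − 0.559 = 0.441
¬v = 1 − 0.867 = 0.133
¬((u ↔ u) ↔ w) ↔ ¬v = 1 − |0.441 − 0.133| = 1 − 0.308 = 0.692
w → v = min(1, 1 − 0.559 + 0.867) = min(1, 1.308) = 1.000
(w → v) ↔ v = 1 − |1.000 − 0.867| = 1 − 0.133 = 0.867
(¬((u ↔ u) ↔ w) ↔ ¬v) → ((w → v) ↔ v) = min(1, 1 − 0.692 + 0.867) = min(1, 1.175) = 1.000
¬w = 1 − 0.559 = 0.441
((¬((u ↔ u) ↔ w) ↔ ¬v) → ((w → v) ↔ v)) → ¬w = min(1, 1 − 1.000 + 0.441) = min(1, 0.441) = 0.441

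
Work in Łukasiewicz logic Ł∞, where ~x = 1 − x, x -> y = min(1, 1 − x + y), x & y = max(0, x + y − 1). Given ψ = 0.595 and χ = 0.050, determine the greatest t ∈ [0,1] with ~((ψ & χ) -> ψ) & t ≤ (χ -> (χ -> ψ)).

1.000

ψ & χ = max(0, 0.595 + 0.050 − 1) = max(0, -0.355) = 0.000
(ψ & χ) -> ψ = min(1, 1 − 0.000 + 0.595) = min(1, 1.595) = 1.000
~((ψ & χ) -> ψ) = 1 − 1.000 = 0.000
So the left factor is ~((ψ & χ) -> ψ) = 0.000.
χ -> ψ = min(1, 1 − 0.050 + 0.595) = min(1, 1.545) = 1.000
χ -> (χ -> ψ) = min(1, 1 − 0.050 + 1.000) = min(1, 1.950) = 1.000
So the right-hand bound is χ -> (χ -> ψ) = 1.000.
The residuum of the Łukasiewicz t-norm gives the supremum: min(1, 1 − 0.000 + 1.000).
1 − 0.000 + 1.000 = 2.000, so t = min(1, 2.000) = 1.000.
Check: 0.000 & 1.000 = max(0, 0.000) = 0.000 ≤ 1.000.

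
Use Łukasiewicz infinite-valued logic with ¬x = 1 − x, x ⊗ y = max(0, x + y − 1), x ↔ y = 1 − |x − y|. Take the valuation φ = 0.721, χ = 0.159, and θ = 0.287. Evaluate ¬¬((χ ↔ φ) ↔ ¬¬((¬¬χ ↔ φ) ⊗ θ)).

χ ↔ φ = 1 − |0.159 − 0.721| = 1 − 0.562 = 0.438
¬χ = 1 − 0.159 = 0.841
¬¬χ = 1 − 0.841 = 0.159
¬¬χ ↔ φ = 1 − |0.159 − 0.721| = 1 − 0.562 = 0.438
(¬¬χ ↔ φ) ⊗ θ = max(0, 0.438 + 0.287 − 1) = max(0, -0.275) = 0.000
¬((¬¬χ ↔ φ) ⊗ θ) = 1 − 0.000 = 1.000
¬¬((¬¬χ ↔ φ) ⊗ θ) = 1 − 1.000 = 0.000
(χ ↔ φ) ↔ ¬¬((¬¬χ ↔ φ) ⊗ θ) = 1 − |0.438 − 0.000| = 1 − 0.438 = 0.562
¬((χ ↔ φ) ↔ ¬¬((¬¬χ ↔ φ) ⊗ θ)) = 1 − 0.562 = 0.438
¬¬((χ ↔ φ) ↔ ¬¬((¬¬χ ↔ φ) ⊗ θ)) = 1 − 0.438 = 0.562

0.562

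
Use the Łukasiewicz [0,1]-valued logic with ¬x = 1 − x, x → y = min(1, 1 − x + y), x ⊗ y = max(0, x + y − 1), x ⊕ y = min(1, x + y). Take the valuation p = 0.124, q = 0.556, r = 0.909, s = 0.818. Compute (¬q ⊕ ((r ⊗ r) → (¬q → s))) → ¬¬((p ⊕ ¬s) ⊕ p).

¬q = 1 − 0.556 = 0.444
r ⊗ r = max(0, 0.909 + 0.909 − 1) = max(0, 0.818) = 0.818
¬q → s = min(1, 1 − 0.444 + 0.818) = min(1, 1.374) = 1.000
(r ⊗ r) → (¬q → s) = min(1, 1 − 0.818 + 1.000) = min(1, 1.182) = 1.000
¬q ⊕ ((r ⊗ r) → (¬q → s)) = min(1, 0.444 + 1.000) = min(1, 1.444) = 1.000
¬s = 1 − 0.818 = 0.182
p ⊕ ¬s = min(1, 0.124 + 0.182) = min(1, 0.306) = 0.306
(p ⊕ ¬s) ⊕ p = min(1, 0.306 + 0.124) = min(1, 0.430) = 0.430
¬((p ⊕ ¬s) ⊕ p) = 1 − 0.430 = 0.570
¬¬((p ⊕ ¬s) ⊕ p) = 1 − 0.570 = 0.430
(¬q ⊕ ((r ⊗ r) → (¬q → s))) → ¬¬((p ⊕ ¬s) ⊕ p) = min(1, 1 − 1.000 + 0.430) = min(1, 0.430) = 0.430

0.430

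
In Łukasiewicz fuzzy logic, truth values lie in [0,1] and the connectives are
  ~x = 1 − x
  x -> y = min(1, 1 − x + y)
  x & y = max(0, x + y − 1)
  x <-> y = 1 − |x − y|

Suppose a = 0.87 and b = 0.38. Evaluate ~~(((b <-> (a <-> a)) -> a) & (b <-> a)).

a <-> a = 1 − |0.87 − 0.87| = 1 − 0.00 = 1.00
b <-> (a <-> a) = 1 − |0.38 − 1.00| = 1 − 0.62 = 0.38
(b <-> (a <-> a)) -> a = min(1, 1 − 0.38 + 0.87) = min(1, 1.49) = 1.00
b <-> a = 1 − |0.38 − 0.87| = 1 − 0.49 = 0.51
((b <-> (a <-> a)) -> a) & (b <-> a) = max(0, 1.00 + 0.51 − 1) = max(0, 0.51) = 0.51
~(((b <-> (a <-> a)) -> a) & (b <-> a)) = 1 − 0.51 = 0.49
~~(((b <-> (a <-> a)) -> a) & (b <-> a)) = 1 − 0.49 = 0.51

0.51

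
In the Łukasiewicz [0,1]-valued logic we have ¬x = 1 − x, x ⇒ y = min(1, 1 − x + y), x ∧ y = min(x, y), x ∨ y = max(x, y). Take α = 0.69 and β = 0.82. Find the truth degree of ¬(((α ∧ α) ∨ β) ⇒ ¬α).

0.51

α ∧ α = min(0.69, 0.69) = 0.69
(α ∧ α) ∨ β = max(0.69, 0.82) = 0.82
¬α = 1 − 0.69 = 0.31
((α ∧ α) ∨ β) ⇒ ¬α = min(1, 1 − 0.82 + 0.31) = min(1, 0.49) = 0.49
¬(((α ∧ α) ∨ β) ⇒ ¬α) = 1 − 0.49 = 0.51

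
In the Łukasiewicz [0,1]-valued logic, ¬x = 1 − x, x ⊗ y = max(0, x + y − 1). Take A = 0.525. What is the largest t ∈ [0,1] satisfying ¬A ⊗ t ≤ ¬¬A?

1.000

¬A = 1 − 0.525 = 0.475
So the left factor is ¬A = 0.475.
¬¬A = 1 − 0.475 = 0.525
So the right-hand bound is ¬¬A = 0.525.
The residuum of the Łukasiewicz t-norm gives the supremum: min(1, 1 − 0.475 + 0.525).
1 − 0.475 + 0.525 = 1.050, so t = min(1, 1.050) = 1.000.
Check: 0.475 ⊗ 1.000 = max(0, 0.475) = 0.475 ≤ 0.525.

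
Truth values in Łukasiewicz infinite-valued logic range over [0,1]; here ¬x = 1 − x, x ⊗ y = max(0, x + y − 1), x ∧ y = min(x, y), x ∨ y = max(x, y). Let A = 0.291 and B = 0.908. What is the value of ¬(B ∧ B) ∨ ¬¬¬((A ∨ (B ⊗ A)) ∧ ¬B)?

0.908

B ∧ B = min(0.908, 0.908) = 0.908
¬(B ∧ B) = 1 − 0.908 = 0.092
B ⊗ A = max(0, 0.908 + 0.291 − 1) = max(0, 0.199) = 0.199
A ∨ (B ⊗ A) = max(0.291, 0.199) = 0.291
¬B = 1 − 0.908 = 0.092
(A ∨ (B ⊗ A)) ∧ ¬B = min(0.291, 0.092) = 0.092
¬((A ∨ (B ⊗ A)) ∧ ¬B) = 1 − 0.092 = 0.908
¬¬((A ∨ (B ⊗ A)) ∧ ¬B) = 1 − 0.908 = 0.092
¬¬¬((A ∨ (B ⊗ A)) ∧ ¬B) = 1 − 0.092 = 0.908
¬(B ∧ B) ∨ ¬¬¬((A ∨ (B ⊗ A)) ∧ ¬B) = max(0.092, 0.908) = 0.908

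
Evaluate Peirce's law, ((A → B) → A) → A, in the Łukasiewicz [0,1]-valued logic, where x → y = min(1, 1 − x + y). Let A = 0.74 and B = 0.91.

A → B = min(1, 1 − 0.74 + 0.91) = min(1, 1.17) = 1.00
(A → B) → A = min(1, 1 − 1.00 + 0.74) = min(1, 0.74) = 0.74
((A → B) → A) → A = min(1, 1 − 0.74 + 0.74) = min(1, 1.00) = 1.00

1.00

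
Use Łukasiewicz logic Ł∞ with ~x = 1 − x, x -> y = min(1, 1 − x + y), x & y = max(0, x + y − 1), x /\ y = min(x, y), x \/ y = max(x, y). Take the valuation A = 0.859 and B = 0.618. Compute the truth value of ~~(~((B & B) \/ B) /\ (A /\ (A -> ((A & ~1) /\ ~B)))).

0.141

B & B = max(0, 0.618 + 0.618 − 1) = max(0, 0.236) = 0.236
(B & B) \/ B = max(0.236, 0.618) = 0.618
~((B & B) \/ B) = 1 − 0.618 = 0.382
~1 = 1 − 1.000 = 0.000
A & ~1 = max(0, 0.859 + 0.000 − 1) = max(0, -0.141) = 0.000
~B = 1 − 0.618 = 0.382
(A & ~1) /\ ~B = min(0.000, 0.382) = 0.000
A -> ((A & ~1) /\ ~B) = min(1, 1 − 0.859 + 0.000) = min(1, 0.141) = 0.141
A /\ (A -> ((A & ~1) /\ ~B)) = min(0.859, 0.141) = 0.141
~((B & B) \/ B) /\ (A /\ (A -> ((A & ~1) /\ ~B))) = min(0.382, 0.141) = 0.141
~(~((B & B) \/ B) /\ (A /\ (A -> ((A & ~1) /\ ~B)))) = 1 − 0.141 = 0.859
~~(~((B & B) \/ B) /\ (A /\ (A -> ((A & ~1) /\ ~B)))) = 1 − 0.859 = 0.141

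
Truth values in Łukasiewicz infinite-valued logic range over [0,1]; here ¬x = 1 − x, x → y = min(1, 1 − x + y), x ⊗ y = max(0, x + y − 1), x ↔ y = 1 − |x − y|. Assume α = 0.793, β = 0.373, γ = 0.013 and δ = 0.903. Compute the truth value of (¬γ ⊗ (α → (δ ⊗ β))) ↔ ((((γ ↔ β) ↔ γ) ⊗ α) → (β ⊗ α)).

0.470

¬γ = 1 − 0.013 = 0.987
δ ⊗ β = max(0, 0.903 + 0.373 − 1) = max(0, 0.276) = 0.276
α → (δ ⊗ β) = min(1, 1 − 0.793 + 0.276) = min(1, 0.483) = 0.483
¬γ ⊗ (α → (δ ⊗ β)) = max(0, 0.987 + 0.483 − 1) = max(0, 0.470) = 0.470
γ ↔ β = 1 − |0.013 − 0.373| = 1 − 0.360 = 0.640
(γ ↔ β) ↔ γ = 1 − |0.640 − 0.013| = 1 − 0.627 = 0.373
((γ ↔ β) ↔ γ) ⊗ α = max(0, 0.373 + 0.793 − 1) = max(0, 0.166) = 0.166
β ⊗ α = max(0, 0.373 + 0.793 − 1) = max(0, 0.166) = 0.166
(((γ ↔ β) ↔ γ) ⊗ α) → (β ⊗ α) = min(1, 1 − 0.166 + 0.166) = min(1, 1.000) = 1.000
(¬γ ⊗ (α → (δ ⊗ β))) ↔ ((((γ ↔ β) ↔ γ) ⊗ α) → (β ⊗ α)) = 1 − |0.470 − 1.000| = 1 − 0.530 = 0.470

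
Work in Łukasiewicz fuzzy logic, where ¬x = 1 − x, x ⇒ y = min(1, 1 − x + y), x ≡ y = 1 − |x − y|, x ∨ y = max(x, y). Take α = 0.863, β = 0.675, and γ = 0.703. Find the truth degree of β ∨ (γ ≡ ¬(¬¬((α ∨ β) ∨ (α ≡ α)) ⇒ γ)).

0.675

α ∨ β = max(0.863, 0.675) = 0.863
α ≡ α = 1 − |0.863 − 0.863| = 1 − 0.000 = 1.000
(α ∨ β) ∨ (α ≡ α) = max(0.863, 1.000) = 1.000
¬((α ∨ β) ∨ (α ≡ α)) = 1 − 1.000 = 0.000
¬¬((α ∨ β) ∨ (α ≡ α)) = 1 − 0.000 = 1.000
¬¬((α ∨ β) ∨ (α ≡ α)) ⇒ γ = min(1, 1 − 1.000 + 0.703) = min(1, 0.703) = 0.703
¬(¬¬((α ∨ β) ∨ (α ≡ α)) ⇒ γ) = 1 − 0.703 = 0.297
γ ≡ ¬(¬¬((α ∨ β) ∨ (α ≡ α)) ⇒ γ) = 1 − |0.703 − 0.297| = 1 − 0.406 = 0.594
β ∨ (γ ≡ ¬(¬¬((α ∨ β) ∨ (α ≡ α)) ⇒ γ)) = max(0.675, 0.594) = 0.675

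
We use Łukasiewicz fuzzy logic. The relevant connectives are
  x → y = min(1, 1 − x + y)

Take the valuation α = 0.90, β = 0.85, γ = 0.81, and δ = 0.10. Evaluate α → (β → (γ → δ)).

γ → δ = min(1, 1 − 0.81 + 0.10) = min(1, 0.29) = 0.29
β → (γ → δ) = min(1, 1 − 0.85 + 0.29) = min(1, 0.44) = 0.44
α → (β → (γ → δ)) = min(1, 1 − 0.90 + 0.44) = min(1, 0.54) = 0.54

0.54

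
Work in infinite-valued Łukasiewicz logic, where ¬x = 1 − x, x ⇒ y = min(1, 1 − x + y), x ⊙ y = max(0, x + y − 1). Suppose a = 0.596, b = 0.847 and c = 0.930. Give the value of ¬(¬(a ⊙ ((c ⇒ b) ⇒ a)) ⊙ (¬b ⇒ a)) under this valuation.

c ⇒ b = min(1, 1 − 0.930 + 0.847) = min(1, 0.917) = 0.917
(c ⇒ b) ⇒ a = min(1, 1 − 0.917 + 0.596) = min(1, 0.679) = 0.679
a ⊙ ((c ⇒ b) ⇒ a) = max(0, 0.596 + 0.679 − 1) = max(0, 0.275) = 0.275
¬(a ⊙ ((c ⇒ b) ⇒ a)) = 1 − 0.275 = 0.725
¬b = 1 − 0.847 = 0.153
¬b ⇒ a = min(1, 1 − 0.153 + 0.596) = min(1, 1.443) = 1.000
¬(a ⊙ ((c ⇒ b) ⇒ a)) ⊙ (¬b ⇒ a) = max(0, 0.725 + 1.000 − 1) = max(0, 0.725) = 0.725
¬(¬(a ⊙ ((c ⇒ b) ⇒ a)) ⊙ (¬b ⇒ a)) = 1 − 0.725 = 0.275

0.275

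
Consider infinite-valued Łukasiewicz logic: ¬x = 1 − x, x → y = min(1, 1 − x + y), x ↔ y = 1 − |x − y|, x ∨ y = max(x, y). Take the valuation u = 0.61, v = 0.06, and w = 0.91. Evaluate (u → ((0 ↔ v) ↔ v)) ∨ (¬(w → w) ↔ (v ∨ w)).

0.51

0 ↔ v = 1 − |0.00 − 0.06| = 1 − 0.06 = 0.94
(0 ↔ v) ↔ v = 1 − |0.94 − 0.06| = 1 − 0.88 = 0.12
u → ((0 ↔ v) ↔ v) = min(1, 1 − 0.61 + 0.12) = min(1, 0.51) = 0.51
w → w = min(1, 1 − 0.91 + 0.91) = min(1, 1.00) = 1.00
¬(w → w) = 1 − 1.00 = 0.00
v ∨ w = max(0.06, 0.91) = 0.91
¬(w → w) ↔ (v ∨ w) = 1 − |0.00 − 0.91| = 1 − 0.91 = 0.09
(u → ((0 ↔ v) ↔ v)) ∨ (¬(w → w) ↔ (v ∨ w)) = max(0.51, 0.09) = 0.51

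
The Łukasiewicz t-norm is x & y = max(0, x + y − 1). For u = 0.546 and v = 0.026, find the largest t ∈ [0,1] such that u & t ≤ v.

The residuum of the Łukasiewicz t-norm gives the supremum: min(1, 1 − 0.546 + 0.026).
1 − 0.546 + 0.026 = 0.480, so t = min(1, 0.480) = 0.480.
Check: 0.546 & 0.480 = max(0, 0.026) = 0.026 ≤ 0.026.

0.480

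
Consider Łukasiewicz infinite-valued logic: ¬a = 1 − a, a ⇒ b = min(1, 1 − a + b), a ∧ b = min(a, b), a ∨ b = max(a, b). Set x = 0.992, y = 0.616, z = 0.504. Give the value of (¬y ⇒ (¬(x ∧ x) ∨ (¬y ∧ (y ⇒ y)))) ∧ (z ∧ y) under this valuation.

0.504

¬y = 1 − 0.616 = 0.384
x ∧ x = min(0.992, 0.992) = 0.992
¬(x ∧ x) = 1 − 0.992 = 0.008
y ⇒ y = min(1, 1 − 0.616 + 0.616) = min(1, 1.000) = 1.000
¬y ∧ (y ⇒ y) = min(0.384, 1.000) = 0.384
¬(x ∧ x) ∨ (¬y ∧ (y ⇒ y)) = max(0.008, 0.384) = 0.384
¬y ⇒ (¬(x ∧ x) ∨ (¬y ∧ (y ⇒ y))) = min(1, 1 − 0.384 + 0.384) = min(1, 1.000) = 1.000
z ∧ y = min(0.504, 0.616) = 0.504
(¬y ⇒ (¬(x ∧ x) ∨ (¬y ∧ (y ⇒ y)))) ∧ (z ∧ y) = min(1.000, 0.504) = 0.504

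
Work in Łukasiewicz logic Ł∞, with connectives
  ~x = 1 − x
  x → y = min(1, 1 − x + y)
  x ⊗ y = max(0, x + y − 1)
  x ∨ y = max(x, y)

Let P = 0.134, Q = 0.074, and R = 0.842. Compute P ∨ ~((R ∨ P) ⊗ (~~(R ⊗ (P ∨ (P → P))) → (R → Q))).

R ∨ P = max(0.842, 0.134) = 0.842
P → P = min(1, 1 − 0.134 + 0.134) = min(1, 1.000) = 1.000
P ∨ (P → P) = max(0.134, 1.000) = 1.000
R ⊗ (P ∨ (P → P)) = max(0, 0.842 + 1.000 − 1) = max(0, 0.842) = 0.842
~(R ⊗ (P ∨ (P → P))) = 1 − 0.842 = 0.158
~~(R ⊗ (P ∨ (P → P))) = 1 − 0.158 = 0.842
R → Q = min(1, 1 − 0.842 + 0.074) = min(1, 0.232) = 0.232
~~(R ⊗ (P ∨ (P → P))) → (R → Q) = min(1, 1 − 0.842 + 0.232) = min(1, 0.390) = 0.390
(R ∨ P) ⊗ (~~(R ⊗ (P ∨ (P → P))) → (R → Q)) = max(0, 0.842 + 0.390 − 1) = max(0, 0.232) = 0.232
~((R ∨ P) ⊗ (~~(R ⊗ (P ∨ (P → P))) → (R → Q))) = 1 − 0.232 = 0.768
P ∨ ~((R ∨ P) ⊗ (~~(R ⊗ (P ∨ (P → P))) → (R → Q))) = max(0.134, 0.768) = 0.768

0.768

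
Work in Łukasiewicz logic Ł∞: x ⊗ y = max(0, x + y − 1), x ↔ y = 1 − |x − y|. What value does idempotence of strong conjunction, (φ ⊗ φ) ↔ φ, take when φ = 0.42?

0.58

φ ⊗ φ = max(0, 0.42 + 0.42 − 1) = max(0, -0.16) = 0.00
(φ ⊗ φ) ↔ φ = 1 − |0.00 − 0.42| = 1 − 0.42 = 0.58
(The value 0.58 < 1 shows this instance is not satisfied; fails in Ł∞ since a ⊗ a = max(0, 2a−1) ≠ a in general.)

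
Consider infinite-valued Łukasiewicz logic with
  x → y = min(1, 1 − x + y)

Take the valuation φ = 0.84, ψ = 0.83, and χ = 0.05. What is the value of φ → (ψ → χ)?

ψ → χ = min(1, 1 − 0.83 + 0.05) = min(1, 0.22) = 0.22
φ → (ψ → χ) = min(1, 1 − 0.84 + 0.22) = min(1, 0.38) = 0.38

0.38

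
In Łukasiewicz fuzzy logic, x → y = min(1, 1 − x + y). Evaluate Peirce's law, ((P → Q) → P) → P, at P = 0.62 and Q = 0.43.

P → Q = min(1, 1 − 0.62 + 0.43) = min(1, 0.81) = 0.81
(P → Q) → P = min(1, 1 − 0.81 + 0.62) = min(1, 0.81) = 0.81
((P → Q) → P) → P = min(1, 1 − 0.81 + 0.62) = min(1, 0.81) = 0.81
(The value 0.81 < 1 shows this instance is not satisfied; not a Ł∞-tautology in general.)

0.81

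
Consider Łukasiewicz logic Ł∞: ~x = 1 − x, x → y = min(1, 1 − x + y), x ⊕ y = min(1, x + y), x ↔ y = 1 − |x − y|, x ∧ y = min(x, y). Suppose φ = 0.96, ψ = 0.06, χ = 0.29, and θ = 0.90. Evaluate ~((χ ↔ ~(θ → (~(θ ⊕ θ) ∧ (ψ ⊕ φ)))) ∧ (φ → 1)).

0.61

θ ⊕ θ = min(1, 0.90 + 0.90) = min(1, 1.80) = 1.00
~(θ ⊕ θ) = 1 − 1.00 = 0.00
ψ ⊕ φ = min(1, 0.06 + 0.96) = min(1, 1.02) = 1.00
~(θ ⊕ θ) ∧ (ψ ⊕ φ) = min(0.00, 1.00) = 0.00
θ → (~(θ ⊕ θ) ∧ (ψ ⊕ φ)) = min(1, 1 − 0.90 + 0.00) = min(1, 0.10) = 0.10
~(θ → (~(θ ⊕ θ) ∧ (ψ ⊕ φ))) = 1 − 0.10 = 0.90
χ ↔ ~(θ → (~(θ ⊕ θ) ∧ (ψ ⊕ φ))) = 1 − |0.29 − 0.90| = 1 − 0.61 = 0.39
φ → 1 = min(1, 1 − 0.96 + 1.00) = min(1, 1.04) = 1.00
(χ ↔ ~(θ → (~(θ ⊕ θ) ∧ (ψ ⊕ φ)))) ∧ (φ → 1) = min(0.39, 1.00) = 0.39
~((χ ↔ ~(θ → (~(θ ⊕ θ) ∧ (ψ ⊕ φ)))) ∧ (φ → 1)) = 1 − 0.39 = 0.61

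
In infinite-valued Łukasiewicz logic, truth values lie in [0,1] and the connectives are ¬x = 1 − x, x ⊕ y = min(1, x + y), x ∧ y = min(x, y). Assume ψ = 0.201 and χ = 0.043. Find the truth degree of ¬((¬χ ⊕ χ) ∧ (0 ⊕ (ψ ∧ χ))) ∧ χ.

¬χ = 1 − 0.043 = 0.957
¬χ ⊕ χ = min(1, 0.957 + 0.043) = min(1, 1.000) = 1.000
ψ ∧ χ = min(0.201, 0.043) = 0.043
0 ⊕ (ψ ∧ χ) = min(1, 0.000 + 0.043) = min(1, 0.043) = 0.043
(¬χ ⊕ χ) ∧ (0 ⊕ (ψ ∧ χ)) = min(1.000, 0.043) = 0.043
¬((¬χ ⊕ χ) ∧ (0 ⊕ (ψ ∧ χ))) = 1 − 0.043 = 0.957
¬((¬χ ⊕ χ) ∧ (0 ⊕ (ψ ∧ χ))) ∧ χ = min(0.957, 0.043) = 0.043

0.043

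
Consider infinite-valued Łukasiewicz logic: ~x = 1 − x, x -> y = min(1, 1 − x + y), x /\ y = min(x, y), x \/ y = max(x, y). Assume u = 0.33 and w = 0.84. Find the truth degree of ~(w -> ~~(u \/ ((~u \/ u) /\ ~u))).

0.17

~u = 1 − 0.33 = 0.67
~u \/ u = max(0.67, 0.33) = 0.67
(~u \/ u) /\ ~u = min(0.67, 0.67) = 0.67
u \/ ((~u \/ u) /\ ~u) = max(0.33, 0.67) = 0.67
~(u \/ ((~u \/ u) /\ ~u)) = 1 − 0.67 = 0.33
~~(u \/ ((~u \/ u) /\ ~u)) = 1 − 0.33 = 0.67
w -> ~~(u \/ ((~u \/ u) /\ ~u)) = min(1, 1 − 0.84 + 0.67) = min(1, 0.83) = 0.83
~(w -> ~~(u \/ ((~u \/ u) /\ ~u))) = 1 − 0.83 = 0.17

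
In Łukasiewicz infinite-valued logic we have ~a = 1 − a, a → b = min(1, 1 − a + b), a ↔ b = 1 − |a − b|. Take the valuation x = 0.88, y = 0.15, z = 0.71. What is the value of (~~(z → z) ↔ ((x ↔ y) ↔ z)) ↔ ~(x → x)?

z → z = min(1, 1 − 0.71 + 0.71) = min(1, 1.00) = 1.00
~(z → z) = 1 − 1.00 = 0.00
~~(z → z) = 1 − 0.00 = 1.00
x ↔ y = 1 − |0.88 − 0.15| = 1 − 0.73 = 0.27
(x ↔ y) ↔ z = 1 − |0.27 − 0.71| = 1 − 0.44 = 0.56
~~(z → z) ↔ ((x ↔ y) ↔ z) = 1 − |1.00 − 0.56| = 1 − 0.44 = 0.56
x → x = min(1, 1 − 0.88 + 0.88) = min(1, 1.00) = 1.00
~(x → x) = 1 − 1.00 = 0.00
(~~(z → z) ↔ ((x ↔ y) ↔ z)) ↔ ~(x → x) = 1 − |0.56 − 0.00| = 1 − 0.56 = 0.44

0.44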